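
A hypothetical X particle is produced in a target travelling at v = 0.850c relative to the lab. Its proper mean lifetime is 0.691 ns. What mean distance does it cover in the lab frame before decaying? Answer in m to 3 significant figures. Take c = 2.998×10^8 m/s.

d ≈ 0.334 m

γ = 1/√(1 − 0.850²) = 1.8983
Dilated lifetime: Δt = γτ₀ = 1.8983 × 0.691 ns = 1.3117 ns
d = vΔt = 0.850c × 1.3117 ns = 2.5483×10^8 m/s × 1.3117×10^-9 s = 0.334 m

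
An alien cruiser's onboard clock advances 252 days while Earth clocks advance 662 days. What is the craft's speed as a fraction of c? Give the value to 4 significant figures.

β ≈ 0.9247

γ = Δt/τ₀ = 662/252 = 2.62698
β = √(1 − 1/γ²) = √(1 − 1/2.62698²) = 0.9247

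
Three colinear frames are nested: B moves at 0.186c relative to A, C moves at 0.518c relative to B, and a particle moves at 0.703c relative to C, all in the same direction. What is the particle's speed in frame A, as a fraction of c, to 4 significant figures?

u ≈ 0.9268c

Compose boost 2: (0.518 + 0.186)/(1 + 0.518×0.186) = 0.7040/1.09635 = 0.642132
Compose boost 3: (0.703 + 0.642132)/(1 + 0.703×0.642132) = 1.34513/1.45142 = 0.9268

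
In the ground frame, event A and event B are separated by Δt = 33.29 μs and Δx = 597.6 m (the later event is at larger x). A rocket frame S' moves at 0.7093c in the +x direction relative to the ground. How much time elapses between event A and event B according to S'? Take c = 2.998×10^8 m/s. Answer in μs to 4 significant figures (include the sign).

Δt' ≈ 45.22 μs

γ = 1/√(1 − 0.7093²) = 1.41863
Δt' = γ(Δt − vΔx/c²) = 1.41863 × (33.29 μs − 0.7093×597.6 m / (2.998×10^8 m/s))
= 1.41863 × (31.8761 μs) = 45.22 μs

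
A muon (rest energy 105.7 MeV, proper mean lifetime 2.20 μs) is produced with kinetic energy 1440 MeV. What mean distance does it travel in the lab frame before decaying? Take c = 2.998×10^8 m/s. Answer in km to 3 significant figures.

d ≈ 9.62 km

γ = 1 + K/(m₀c²) = 1 + 1440/105.7 = 14.623
β = √(1 − 1/γ²) = 0.99766
Dilated lifetime: γτ₀ = 14.623 × 2.20 μs = 32.172 μs
d = βc·γτ₀ = 0.99766 × (2.998×10^8 m/s) × 3.2172×10^-5 s = 9.62 km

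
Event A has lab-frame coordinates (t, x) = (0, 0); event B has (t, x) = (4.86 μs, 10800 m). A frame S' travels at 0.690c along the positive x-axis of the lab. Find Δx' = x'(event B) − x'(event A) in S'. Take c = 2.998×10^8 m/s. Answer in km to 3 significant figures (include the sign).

Δx' ≈ 13.5 km

γ = 1/√(1 − 0.690²) = 1.3816
Δx' = γ(Δx − vΔt) = 1.3816 × (10800 m − 0.690×(2.998×10^8 m/s)×4.86×10^-6 s)
= 1.3816 × (9794.7 m) = 13.5 km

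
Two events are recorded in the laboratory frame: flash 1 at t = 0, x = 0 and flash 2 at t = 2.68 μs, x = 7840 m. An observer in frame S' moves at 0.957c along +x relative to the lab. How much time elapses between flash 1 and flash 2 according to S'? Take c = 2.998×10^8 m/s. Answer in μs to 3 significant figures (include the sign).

γ = 1/√(1 − 0.957²) = 3.4472
Δt' = γ(Δt − vΔx/c²) = 3.4472 × (2.68 μs − 0.957×7840 m / (2.998×10^8 m/s))
= 3.4472 × (-22.346 μs) = -77.0 μs

Δt' ≈ -77.0 μs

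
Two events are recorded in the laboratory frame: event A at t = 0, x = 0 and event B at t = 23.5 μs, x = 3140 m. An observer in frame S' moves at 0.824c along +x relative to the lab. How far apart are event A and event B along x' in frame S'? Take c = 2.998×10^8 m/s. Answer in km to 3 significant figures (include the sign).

Δx' ≈ -4.70 km

γ = 1/√(1 − 0.824²) = 1.7649
Δx' = γ(Δx − vΔt) = 1.7649 × (3140 m − 0.824×(2.998×10^8 m/s)×23.5×10^-6 s)
= 1.7649 × (-2665.3 m) = -4.70 km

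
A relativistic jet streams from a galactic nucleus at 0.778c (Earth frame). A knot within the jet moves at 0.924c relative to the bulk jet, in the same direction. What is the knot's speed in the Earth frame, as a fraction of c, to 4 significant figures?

u ≈ 0.9902c

Relativistic velocity addition: u = (u' + v)/(1 + u'v/c²)
= (0.924 + 0.778)/(1 + 0.924×0.778) = 1.702/1.71887 = 0.9902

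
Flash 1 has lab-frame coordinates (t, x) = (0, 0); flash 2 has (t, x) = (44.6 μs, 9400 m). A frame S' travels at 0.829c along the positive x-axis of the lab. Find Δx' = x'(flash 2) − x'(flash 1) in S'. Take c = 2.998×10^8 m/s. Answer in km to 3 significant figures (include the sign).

γ = 1/√(1 − 0.829²) = 1.7881
Δx' = γ(Δx − vΔt) = 1.7881 × (9400 m − 0.829×(2.998×10^8 m/s)×44.6×10^-6 s)
= 1.7881 × (-1684.6 m) = -3.01 km

Δx' ≈ -3.01 km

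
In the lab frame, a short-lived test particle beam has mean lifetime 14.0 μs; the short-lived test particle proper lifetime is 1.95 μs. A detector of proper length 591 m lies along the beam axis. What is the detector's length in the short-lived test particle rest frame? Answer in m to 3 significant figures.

L ≈ 82.3 m

Time dilation ⇒ γ = Δt/τ₀ = 14.0/1.95 = 7.1795
Length contraction: L = L₀/γ = 591/7.1795 = 82.3 m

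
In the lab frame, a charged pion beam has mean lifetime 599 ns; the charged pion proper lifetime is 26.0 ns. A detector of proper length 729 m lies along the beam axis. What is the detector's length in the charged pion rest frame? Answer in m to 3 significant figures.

Time dilation ⇒ γ = Δt/τ₀ = 599/26.0 = 23.038
Length contraction: L = L₀/γ = 729/23.038 = 31.6 m

L ≈ 31.6 m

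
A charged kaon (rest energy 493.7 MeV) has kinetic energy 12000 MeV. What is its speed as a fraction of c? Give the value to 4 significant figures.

β ≈ 0.9992

γ = 1 + K/(m₀c²) = 1 + 12000/493.7 = 25.3063
β = √(1 − 1/γ²) = 0.9992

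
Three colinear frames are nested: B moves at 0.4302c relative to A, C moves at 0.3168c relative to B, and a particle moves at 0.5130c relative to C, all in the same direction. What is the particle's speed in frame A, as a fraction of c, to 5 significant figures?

Compose boost 2: (0.3168 + 0.4302)/(1 + 0.3168×0.4302) = 0.74700/1.136287 = 0.6574041
Compose boost 3: (0.5130 + 0.6574041)/(1 + 0.5130×0.6574041) = 1.170404/1.337248 = 0.87523

u ≈ 0.87523c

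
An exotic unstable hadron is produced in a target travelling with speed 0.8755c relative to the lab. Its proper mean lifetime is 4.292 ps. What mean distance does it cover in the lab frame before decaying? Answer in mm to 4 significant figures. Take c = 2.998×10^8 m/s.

γ = 1/√(1 − 0.8755²) = 2.06946
Dilated lifetime: Δt = γτ₀ = 2.06946 × 4.292 ps = 8.88212 ps
d = vΔt = 0.8755c × 8.88212 ps = 2.62475×10^8 m/s × 8.88212×10^-12 s = 2.331 mm

d ≈ 2.331 mm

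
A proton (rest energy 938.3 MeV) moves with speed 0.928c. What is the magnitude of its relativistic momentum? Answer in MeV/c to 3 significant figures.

γ = 1/√(1 − 0.928²) = 2.6840
p = γβm₀c = 2.6840 × 0.928 × 938.3 MeV/c = 2340 MeV/c

p ≈ 2340 MeV/c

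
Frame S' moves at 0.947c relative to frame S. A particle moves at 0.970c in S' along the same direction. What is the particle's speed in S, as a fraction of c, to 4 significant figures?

u ≈ 0.9992c

Relativistic velocity addition: u = (u' + v)/(1 + u'v/c²)
= (0.970 + 0.947)/(1 + 0.970×0.947) = 1.917/1.91859 = 0.9992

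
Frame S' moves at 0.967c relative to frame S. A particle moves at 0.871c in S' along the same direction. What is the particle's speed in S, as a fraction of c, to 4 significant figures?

u ≈ 0.9977c

Relativistic velocity addition: u = (u' + v)/(1 + u'v/c²)
= (0.871 + 0.967)/(1 + 0.871×0.967) = 1.838/1.84226 = 0.9977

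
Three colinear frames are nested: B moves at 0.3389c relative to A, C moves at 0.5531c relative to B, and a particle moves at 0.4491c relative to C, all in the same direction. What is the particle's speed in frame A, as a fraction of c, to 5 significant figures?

u ≈ 0.89751c

Compose boost 2: (0.5531 + 0.3389)/(1 + 0.5531×0.3389) = 0.89200/1.187446 = 0.7511923
Compose boost 3: (0.4491 + 0.7511923)/(1 + 0.4491×0.7511923) = 1.200292/1.337360 = 0.89751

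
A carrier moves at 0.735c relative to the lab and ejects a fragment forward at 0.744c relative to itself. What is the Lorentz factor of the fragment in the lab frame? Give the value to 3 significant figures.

u_lab = (0.744 + 0.735)/(1 + 0.744×0.735) = 1.479/1.54684 = 0.956143
γ = 1/√(1 − 0.956143²) = 3.41

γ ≈ 3.41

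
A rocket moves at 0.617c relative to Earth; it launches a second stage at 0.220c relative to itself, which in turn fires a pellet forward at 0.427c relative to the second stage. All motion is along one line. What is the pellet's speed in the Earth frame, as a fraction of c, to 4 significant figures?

Compose boost 2: (0.220 + 0.617)/(1 + 0.220×0.617) = 0.8370/1.13574 = 0.736964
Compose boost 3: (0.427 + 0.736964)/(1 + 0.427×0.736964) = 1.16396/1.31468 = 0.8854

u ≈ 0.8854c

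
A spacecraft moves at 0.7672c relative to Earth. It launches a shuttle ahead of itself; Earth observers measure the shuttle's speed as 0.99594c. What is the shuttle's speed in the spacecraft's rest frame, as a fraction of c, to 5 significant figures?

u' ≈ 0.96959c

Inverse velocity addition: u' = (u − v)/(1 − uv/c²)
= (0.99594 − 0.7672)/(1 − 0.99594×0.7672) = 0.22874/0.2359148 = 0.96959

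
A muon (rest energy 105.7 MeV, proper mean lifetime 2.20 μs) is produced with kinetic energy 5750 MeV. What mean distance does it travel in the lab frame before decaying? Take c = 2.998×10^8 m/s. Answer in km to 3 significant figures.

d ≈ 36.5 km

γ = 1 + K/(m₀c²) = 1 + 5750/105.7 = 55.399
β = √(1 − 1/γ²) = 0.99984
Dilated lifetime: γτ₀ = 55.399 × 2.20 μs = 121.88 μs
d = βc·γτ₀ = 0.99984 × (2.998×10^8 m/s) × 0.00012188 s = 36.5 km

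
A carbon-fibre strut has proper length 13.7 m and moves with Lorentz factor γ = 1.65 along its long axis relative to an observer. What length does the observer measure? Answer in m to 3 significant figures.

L ≈ 8.30 m

γ = 1.65 (given)
Length contraction: L = L₀/γ = 13.7/1.65 = 8.30 m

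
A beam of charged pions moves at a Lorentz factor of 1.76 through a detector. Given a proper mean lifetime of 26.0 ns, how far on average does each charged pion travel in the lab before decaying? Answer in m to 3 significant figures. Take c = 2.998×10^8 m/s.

β = √(1 − 1/γ²) = √(1 − 1/1.76²) = 0.82290
Dilated lifetime: Δt = γτ₀ = 1.76 × 26.0 ns = 45.760 ns
d = vΔt = 0.82290c × 45.760 ns = 2.4671×10^8 m/s × 4.5760×10^-8 s = 11.3 m

d ≈ 11.3 m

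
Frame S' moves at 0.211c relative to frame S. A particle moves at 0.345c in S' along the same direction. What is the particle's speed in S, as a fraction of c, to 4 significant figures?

u ≈ 0.5183c

Relativistic velocity addition: u = (u' + v)/(1 + u'v/c²)
= (0.345 + 0.211)/(1 + 0.345×0.211) = 0.5560/1.07279 = 0.5183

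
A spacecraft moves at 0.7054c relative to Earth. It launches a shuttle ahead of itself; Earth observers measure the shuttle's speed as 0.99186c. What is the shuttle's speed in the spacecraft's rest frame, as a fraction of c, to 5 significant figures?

u' ≈ 0.95378c

Inverse velocity addition: u' = (u − v)/(1 − uv/c²)
= (0.99186 − 0.7054)/(1 − 0.99186×0.7054) = 0.28646/0.3003420 = 0.95378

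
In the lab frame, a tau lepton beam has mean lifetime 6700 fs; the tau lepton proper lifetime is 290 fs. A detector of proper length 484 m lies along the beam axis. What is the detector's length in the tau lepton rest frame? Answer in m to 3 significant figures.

L ≈ 20.9 m

Time dilation ⇒ γ = Δt/τ₀ = 6700/290 = 23.103
Length contraction: L = L₀/γ = 484/23.103 = 20.9 m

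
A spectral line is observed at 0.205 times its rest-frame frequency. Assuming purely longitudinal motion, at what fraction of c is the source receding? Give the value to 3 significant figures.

β ≈ 0.919

f_obs/f_src = √((1−β)/(1+β)) = 0.205  ⇒  (1−β)/(1+β) = 0.042025
β = |1 − D²|/(1 + D²) = |1 − 0.042025|/(1 + 0.042025) = 0.919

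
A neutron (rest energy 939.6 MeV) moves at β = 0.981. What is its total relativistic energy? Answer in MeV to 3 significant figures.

E ≈ 4840 MeV

γ = 1/√(1 − 0.981²) = 5.1544
E = γm₀c² = 5.1544 × 939.6 MeV = 4840 MeV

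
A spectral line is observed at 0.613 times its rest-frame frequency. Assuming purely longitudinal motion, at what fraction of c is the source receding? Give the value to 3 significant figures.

β ≈ 0.454

f_obs/f_src = √((1−β)/(1+β)) = 0.613  ⇒  (1−β)/(1+β) = 0.37577
β = |1 − D²|/(1 + D²) = |1 − 0.37577|/(1 + 0.37577) = 0.454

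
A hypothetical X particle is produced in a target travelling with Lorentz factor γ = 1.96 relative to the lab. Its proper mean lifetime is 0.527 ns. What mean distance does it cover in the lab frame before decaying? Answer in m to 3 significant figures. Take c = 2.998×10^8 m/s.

d ≈ 0.266 m

β = √(1 − 1/γ²) = √(1 − 1/1.96²) = 0.86005
Dilated lifetime: Δt = γτ₀ = 1.96 × 0.527 ns = 1.0329 ns
d = vΔt = 0.86005c × 1.0329 ns = 2.5784×10^8 m/s × 1.0329×10^-9 s = 0.266 m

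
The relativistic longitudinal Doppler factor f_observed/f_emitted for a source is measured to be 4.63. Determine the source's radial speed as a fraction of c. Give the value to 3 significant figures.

f_obs/f_src = √((1+β)/(1−β)) = 4.63  ⇒  (1+β)/(1−β) = 21.437
β = |1 − D²|/(1 + D²) = |1 − 21.437|/(1 + 21.437) = 0.911

β ≈ 0.911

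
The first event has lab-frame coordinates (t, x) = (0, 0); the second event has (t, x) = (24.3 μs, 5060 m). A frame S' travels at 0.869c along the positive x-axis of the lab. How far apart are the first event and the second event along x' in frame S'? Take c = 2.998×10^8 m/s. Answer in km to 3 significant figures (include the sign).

Δx' ≈ -2.57 km

γ = 1/√(1 − 0.869²) = 2.0210
Δx' = γ(Δx − vΔt) = 2.0210 × (5060 m − 0.869×(2.998×10^8 m/s)×24.3×10^-6 s)
= 2.0210 × (-1270.8 m) = -2.57 km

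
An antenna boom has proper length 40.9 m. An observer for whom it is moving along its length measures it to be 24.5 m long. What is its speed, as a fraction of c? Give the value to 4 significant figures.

γ = L₀/L = 40.9/24.5 = 1.66939
β = √(1 − 1/γ²) = 0.8007

β ≈ 0.8007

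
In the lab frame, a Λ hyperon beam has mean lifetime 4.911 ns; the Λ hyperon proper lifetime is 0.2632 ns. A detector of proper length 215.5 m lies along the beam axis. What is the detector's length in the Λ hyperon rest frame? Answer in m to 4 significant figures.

L ≈ 11.55 m

Time dilation ⇒ γ = Δt/τ₀ = 4.911/0.2632 = 18.6588
Length contraction: L = L₀/γ = 215.5/18.6588 = 11.55 m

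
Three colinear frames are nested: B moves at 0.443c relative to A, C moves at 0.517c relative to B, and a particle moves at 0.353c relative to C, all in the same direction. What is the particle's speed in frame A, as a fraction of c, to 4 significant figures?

u ≈ 0.8890c

Compose boost 2: (0.517 + 0.443)/(1 + 0.517×0.443) = 0.9600/1.22903 = 0.781103
Compose boost 3: (0.353 + 0.781103)/(1 + 0.353×0.781103) = 1.13410/1.27573 = 0.8890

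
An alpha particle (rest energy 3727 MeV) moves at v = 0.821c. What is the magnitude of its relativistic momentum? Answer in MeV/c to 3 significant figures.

γ = 1/√(1 − 0.821²) = 1.7515
p = γβm₀c = 1.7515 × 0.821 × 3727 MeV/c = 5360 MeV/c

p ≈ 5360 MeV/c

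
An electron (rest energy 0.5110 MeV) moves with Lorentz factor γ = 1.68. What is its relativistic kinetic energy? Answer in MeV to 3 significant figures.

K ≈ 0.347 MeV

γ = 1.68 (given)
K = (γ − 1)m₀c² = (1.68 − 1) × 0.5110 MeV = 0.68000 × 0.5110 MeV = 0.347 MeV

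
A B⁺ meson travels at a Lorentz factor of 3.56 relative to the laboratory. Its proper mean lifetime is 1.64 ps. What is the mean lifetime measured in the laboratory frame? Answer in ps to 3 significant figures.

γ = 3.56 (given)
Time dilation: Δt = γτ₀ = 3.56 × 1.64 ps = 5.84 ps

Δt ≈ 5.84 ps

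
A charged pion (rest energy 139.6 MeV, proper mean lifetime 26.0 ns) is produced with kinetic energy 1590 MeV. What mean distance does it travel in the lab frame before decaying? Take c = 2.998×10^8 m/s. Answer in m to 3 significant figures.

γ = 1 + K/(m₀c²) = 1 + 1590/139.6 = 12.390
β = √(1 − 1/γ²) = 0.99674
Dilated lifetime: γτ₀ = 12.390 × 26.0 ns = 322.13 ns
d = βc·γτ₀ = 0.99674 × (2.998×10^8 m/s) × 3.2213×10^-7 s = 96.3 m

d ≈ 96.3 m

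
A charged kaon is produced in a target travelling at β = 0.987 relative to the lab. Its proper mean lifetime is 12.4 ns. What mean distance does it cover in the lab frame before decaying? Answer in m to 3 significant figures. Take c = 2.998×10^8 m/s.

d ≈ 22.8 m

γ = 1/√(1 − 0.987²) = 6.2220
Dilated lifetime: Δt = γτ₀ = 6.2220 × 12.4 ns = 77.153 ns
d = vΔt = 0.987c × 77.153 ns = 2.9590×10^8 m/s × 7.7153×10^-8 s = 22.8 m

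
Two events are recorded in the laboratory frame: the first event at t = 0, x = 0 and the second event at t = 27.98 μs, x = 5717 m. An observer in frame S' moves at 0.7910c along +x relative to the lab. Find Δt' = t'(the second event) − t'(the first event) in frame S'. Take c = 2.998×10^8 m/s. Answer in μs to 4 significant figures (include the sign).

γ = 1/√(1 − 0.7910²) = 1.63448
Δt' = γ(Δt − vΔx/c²) = 1.63448 × (27.98 μs − 0.7910×5717 m / (2.998×10^8 m/s))
= 1.63448 × (12.8961 μs) = 21.08 μs

Δt' ≈ 21.08 μs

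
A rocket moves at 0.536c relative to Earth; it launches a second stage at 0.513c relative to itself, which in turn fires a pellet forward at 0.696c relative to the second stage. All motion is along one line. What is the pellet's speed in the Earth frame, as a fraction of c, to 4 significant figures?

u ≈ 0.9657c

Compose boost 2: (0.513 + 0.536)/(1 + 0.513×0.536) = 1.049/1.27497 = 0.822766
Compose boost 3: (0.696 + 0.822766)/(1 + 0.696×0.822766) = 1.51877/1.57264 = 0.9657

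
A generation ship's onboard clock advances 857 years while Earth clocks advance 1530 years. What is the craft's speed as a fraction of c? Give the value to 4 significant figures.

β ≈ 0.8284

γ = Δt/τ₀ = 1530/857 = 1.78530
β = √(1 − 1/γ²) = √(1 − 1/1.78530²) = 0.8284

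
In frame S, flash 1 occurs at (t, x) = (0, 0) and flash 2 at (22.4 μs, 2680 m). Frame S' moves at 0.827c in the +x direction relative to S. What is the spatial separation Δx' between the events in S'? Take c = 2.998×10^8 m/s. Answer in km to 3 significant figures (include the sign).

γ = 1/√(1 − 0.827²) = 1.7787
Δx' = γ(Δx − vΔt) = 1.7787 × (2680 m − 0.827×(2.998×10^8 m/s)×22.4×10^-6 s)
= 1.7787 × (-2873.7 m) = -5.11 km

Δx' ≈ -5.11 km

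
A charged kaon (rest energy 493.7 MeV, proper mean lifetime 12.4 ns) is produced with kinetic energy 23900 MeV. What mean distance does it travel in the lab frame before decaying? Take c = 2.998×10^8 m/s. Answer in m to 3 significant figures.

γ = 1 + K/(m₀c²) = 1 + 23900/493.7 = 49.410
β = √(1 − 1/γ²) = 0.99980
Dilated lifetime: γτ₀ = 49.410 × 12.4 ns = 612.68 ns
d = βc·γτ₀ = 0.99980 × (2.998×10^8 m/s) × 6.1268×10^-7 s = 184 m

d ≈ 184 m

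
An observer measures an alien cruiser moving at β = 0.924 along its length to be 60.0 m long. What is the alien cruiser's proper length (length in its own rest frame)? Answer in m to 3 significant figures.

γ = 1/√(1 − 0.924²) = 2.6151
L₀ = γL = 2.6151 × 60.0 = 157 m

L₀ ≈ 157 m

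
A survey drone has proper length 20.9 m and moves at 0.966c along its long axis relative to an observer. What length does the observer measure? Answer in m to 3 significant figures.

L ≈ 5.40 m

γ = 1/√(1 − 0.966²) = 3.8678
Length contraction: L = L₀/γ = 20.9/3.8678 = 5.40 m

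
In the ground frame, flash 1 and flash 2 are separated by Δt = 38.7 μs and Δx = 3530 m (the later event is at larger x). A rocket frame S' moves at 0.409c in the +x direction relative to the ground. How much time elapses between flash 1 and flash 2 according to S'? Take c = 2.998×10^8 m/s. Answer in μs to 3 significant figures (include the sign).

γ = 1/√(1 − 0.409²) = 1.0958
Δt' = γ(Δt − vΔx/c²) = 1.0958 × (38.7 μs − 0.409×3530 m / (2.998×10^8 m/s))
= 1.0958 × (33.884 μs) = 37.1 μs

Δt' ≈ 37.1 μs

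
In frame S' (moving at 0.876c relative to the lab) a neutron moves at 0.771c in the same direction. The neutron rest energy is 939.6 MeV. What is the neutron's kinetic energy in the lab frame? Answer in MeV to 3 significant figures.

u_lab = (0.771 + 0.876)/(1 + 0.771×0.876) = 0.983051
γ = 1/√(1 − 0.983051²) = 5.4546
K = (γ − 1)m₀c² = (5.4546 − 1) × 939.6 = 4.4546 × 939.6 = 4190 MeV

K ≈ 4190 MeV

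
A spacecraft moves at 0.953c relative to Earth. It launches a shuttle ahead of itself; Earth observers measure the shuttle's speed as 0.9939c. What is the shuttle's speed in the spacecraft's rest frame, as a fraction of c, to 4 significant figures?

Inverse velocity addition: u' = (u − v)/(1 − uv/c²)
= (0.9939 − 0.953)/(1 − 0.9939×0.953) = 0.04090/0.0528133 = 0.7744

u' ≈ 0.7744c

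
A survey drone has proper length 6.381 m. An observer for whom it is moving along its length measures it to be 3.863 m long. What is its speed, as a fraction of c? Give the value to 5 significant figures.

γ = L₀/L = 6.381/3.863 = 1.651825
β = √(1 − 1/γ²) = 0.79593

β ≈ 0.79593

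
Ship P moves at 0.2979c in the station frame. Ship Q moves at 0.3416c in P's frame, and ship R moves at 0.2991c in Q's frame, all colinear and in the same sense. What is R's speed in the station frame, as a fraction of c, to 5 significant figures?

Compose boost 2: (0.3416 + 0.2979)/(1 + 0.3416×0.2979) = 0.63950/1.101763 = 0.5804335
Compose boost 3: (0.2991 + 0.5804335)/(1 + 0.2991×0.5804335) = 0.8795335/1.173608 = 0.74943

u ≈ 0.74943c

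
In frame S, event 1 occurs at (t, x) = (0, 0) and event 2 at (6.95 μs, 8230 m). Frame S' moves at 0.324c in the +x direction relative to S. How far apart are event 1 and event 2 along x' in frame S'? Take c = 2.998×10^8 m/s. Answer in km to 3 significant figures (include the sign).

Δx' ≈ 7.99 km

γ = 1/√(1 − 0.324²) = 1.0570
Δx' = γ(Δx − vΔt) = 1.0570 × (8230 m − 0.324×(2.998×10^8 m/s)×6.95×10^-6 s)
= 1.0570 × (7554.9 m) = 7.99 km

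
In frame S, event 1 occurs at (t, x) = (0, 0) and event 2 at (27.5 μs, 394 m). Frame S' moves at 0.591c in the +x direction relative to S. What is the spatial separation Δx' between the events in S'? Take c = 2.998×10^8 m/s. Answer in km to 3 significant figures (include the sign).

Δx' ≈ -5.55 km

γ = 1/√(1 − 0.591²) = 1.2397
Δx' = γ(Δx − vΔt) = 1.2397 × (394 m − 0.591×(2.998×10^8 m/s)×27.5×10^-6 s)
= 1.2397 × (-4478.5 m) = -5.55 km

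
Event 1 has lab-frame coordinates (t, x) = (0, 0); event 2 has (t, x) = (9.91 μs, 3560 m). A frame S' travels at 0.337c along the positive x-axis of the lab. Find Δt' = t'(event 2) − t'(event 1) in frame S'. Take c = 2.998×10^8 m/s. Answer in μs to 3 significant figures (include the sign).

Δt' ≈ 6.28 μs

γ = 1/√(1 − 0.337²) = 1.0621
Δt' = γ(Δt − vΔx/c²) = 1.0621 × (9.91 μs − 0.337×3560 m / (2.998×10^8 m/s))
= 1.0621 × (5.9083 μs) = 6.28 μs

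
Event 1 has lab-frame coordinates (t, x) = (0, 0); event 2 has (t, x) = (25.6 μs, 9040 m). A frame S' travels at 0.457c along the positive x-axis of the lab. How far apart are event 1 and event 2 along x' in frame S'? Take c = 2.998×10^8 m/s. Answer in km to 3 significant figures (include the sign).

γ = 1/√(1 − 0.457²) = 1.1243
Δx' = γ(Δx − vΔt) = 1.1243 × (9040 m − 0.457×(2.998×10^8 m/s)×25.6×10^-6 s)
= 1.1243 × (5532.6 m) = 6.22 km

Δx' ≈ 6.22 km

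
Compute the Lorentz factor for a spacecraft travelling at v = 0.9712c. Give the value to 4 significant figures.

γ = 1/√(1 − β²) = 1/√(1 − 0.9712²) = 1/√(0.0567706) = 4.197

γ ≈ 4.197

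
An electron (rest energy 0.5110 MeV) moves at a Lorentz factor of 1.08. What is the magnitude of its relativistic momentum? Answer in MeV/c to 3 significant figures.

p ≈ 0.208 MeV/c

β = √(1 − 1/γ²) = √(1 − 1/1.08²) = 0.37771
p = γβm₀c = 1.08 × 0.37771 × 0.5110 MeV/c = 0.208 MeV/c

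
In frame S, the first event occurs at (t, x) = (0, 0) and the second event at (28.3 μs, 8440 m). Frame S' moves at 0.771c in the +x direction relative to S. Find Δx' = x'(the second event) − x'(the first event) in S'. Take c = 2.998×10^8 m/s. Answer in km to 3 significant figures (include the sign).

γ = 1/√(1 − 0.771²) = 1.5703
Δx' = γ(Δx − vΔt) = 1.5703 × (8440 m − 0.771×(2.998×10^8 m/s)×28.3×10^-6 s)
= 1.5703 × (1898.6 m) = 2.98 km

Δx' ≈ 2.98 km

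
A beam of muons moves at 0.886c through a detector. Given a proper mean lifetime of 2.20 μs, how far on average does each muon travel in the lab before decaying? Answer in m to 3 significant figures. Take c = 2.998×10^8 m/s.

d ≈ 1260 m

γ = 1/√(1 − 0.886²) = 2.1566
Dilated lifetime: Δt = γτ₀ = 2.1566 × 2.20 μs = 4.7446 μs
d = vΔt = 0.886c × 4.7446 μs = 2.6562×10^8 m/s × 4.7446×10^-6 s = 1260 m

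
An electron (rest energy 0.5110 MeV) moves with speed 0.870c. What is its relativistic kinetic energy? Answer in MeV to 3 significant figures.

γ = 1/√(1 − 0.870²) = 2.0282
K = (γ − 1)m₀c² = (2.0282 − 1) × 0.5110 MeV = 1.0282 × 0.5110 MeV = 0.525 MeV

K ≈ 0.525 MeV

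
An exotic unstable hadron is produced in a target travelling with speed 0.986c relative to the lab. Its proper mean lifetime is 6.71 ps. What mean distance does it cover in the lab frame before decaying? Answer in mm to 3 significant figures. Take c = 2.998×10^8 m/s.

d ≈ 11.9 mm

γ = 1/√(1 − 0.986²) = 5.9972
Dilated lifetime: Δt = γτ₀ = 5.9972 × 6.71 ps = 40.241 ps
d = vΔt = 0.986c × 40.241 ps = 2.9560×10^8 m/s × 4.0241×10^-11 s = 11.9 mm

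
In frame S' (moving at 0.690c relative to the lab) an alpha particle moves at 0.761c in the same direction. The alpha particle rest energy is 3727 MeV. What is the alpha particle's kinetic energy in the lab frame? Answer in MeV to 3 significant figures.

K ≈ 8380 MeV

u_lab = (0.761 + 0.690)/(1 + 0.761×0.690) = 0.951419
γ = 1/√(1 − 0.951419²) = 3.2478
K = (γ − 1)m₀c² = (3.2478 − 1) × 3727 = 2.2478 × 3727 = 8380 MeV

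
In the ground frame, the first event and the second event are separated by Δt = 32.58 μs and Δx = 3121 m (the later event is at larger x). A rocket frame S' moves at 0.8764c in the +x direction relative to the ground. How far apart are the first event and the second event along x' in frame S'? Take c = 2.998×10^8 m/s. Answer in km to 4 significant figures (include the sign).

Δx' ≈ -11.29 km

γ = 1/√(1 − 0.8764²) = 2.07648
Δx' = γ(Δx − vΔt) = 2.07648 × (3121 m − 0.8764×(2.998×10^8 m/s)×32.58×10^-6 s)
= 2.07648 × (-5439.22 m) = -11.29 km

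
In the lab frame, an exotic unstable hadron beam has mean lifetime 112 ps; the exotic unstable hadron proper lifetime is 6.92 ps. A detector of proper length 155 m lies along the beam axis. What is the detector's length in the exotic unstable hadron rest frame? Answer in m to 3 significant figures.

L ≈ 9.58 m

Time dilation ⇒ γ = Δt/τ₀ = 112/6.92 = 16.185
Length contraction: L = L₀/γ = 155/16.185 = 9.58 m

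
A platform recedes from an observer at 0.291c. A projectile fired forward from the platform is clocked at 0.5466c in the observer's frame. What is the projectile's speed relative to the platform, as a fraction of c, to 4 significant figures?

Inverse velocity addition: u' = (u − v)/(1 − uv/c²)
= (0.5466 − 0.291)/(1 − 0.5466×0.291) = 0.2556/0.840939 = 0.3039

u' ≈ 0.3039c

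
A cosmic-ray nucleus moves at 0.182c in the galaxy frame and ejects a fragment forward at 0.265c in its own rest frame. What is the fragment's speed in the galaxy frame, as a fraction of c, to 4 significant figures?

Compose boost 2: (0.265 + 0.182)/(1 + 0.265×0.182) = 0.4470/1.04823 = 0.4264

u ≈ 0.4264c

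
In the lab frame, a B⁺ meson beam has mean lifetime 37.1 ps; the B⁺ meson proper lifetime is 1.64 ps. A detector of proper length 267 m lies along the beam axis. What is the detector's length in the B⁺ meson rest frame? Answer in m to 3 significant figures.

L ≈ 11.8 m

Time dilation ⇒ γ = Δt/τ₀ = 37.1/1.64 = 22.622
Length contraction: L = L₀/γ = 267/22.622 = 11.8 m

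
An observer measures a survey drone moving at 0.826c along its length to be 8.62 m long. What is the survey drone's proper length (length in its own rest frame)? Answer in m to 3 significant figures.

γ = 1/√(1 − 0.826²) = 1.7741
L₀ = γL = 1.7741 × 8.62 = 15.3 m

L₀ ≈ 15.3 m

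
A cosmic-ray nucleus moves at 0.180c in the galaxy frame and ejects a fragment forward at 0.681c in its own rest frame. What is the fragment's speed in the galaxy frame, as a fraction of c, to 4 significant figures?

Compose boost 2: (0.681 + 0.180)/(1 + 0.681×0.180) = 0.8610/1.12258 = 0.7670

u ≈ 0.7670c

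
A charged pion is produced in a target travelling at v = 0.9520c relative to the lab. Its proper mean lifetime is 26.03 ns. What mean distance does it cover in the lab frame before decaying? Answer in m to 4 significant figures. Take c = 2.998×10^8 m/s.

γ = 1/√(1 − 0.9520²) = 3.26693
Dilated lifetime: Δt = γτ₀ = 3.26693 × 26.03 ns = 85.0381 ns
d = vΔt = 0.9520c × 85.0381 ns = 2.85410×10^8 m/s × 8.50381×10^-8 s = 24.27 m

d ≈ 24.27 m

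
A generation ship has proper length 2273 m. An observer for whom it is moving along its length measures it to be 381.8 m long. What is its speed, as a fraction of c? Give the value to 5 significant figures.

β ≈ 0.98579

γ = L₀/L = 2273/381.8 = 5.953379
β = √(1 − 1/γ²) = 0.98579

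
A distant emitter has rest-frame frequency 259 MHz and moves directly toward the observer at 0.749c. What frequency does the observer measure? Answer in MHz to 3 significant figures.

Relativistic Doppler: f_obs = f_src √((1+β)/(1−β))
= 259 × √(1.7490/0.25100) = 259 × 2.6397 = 684 MHz

f_obs ≈ 684 MHz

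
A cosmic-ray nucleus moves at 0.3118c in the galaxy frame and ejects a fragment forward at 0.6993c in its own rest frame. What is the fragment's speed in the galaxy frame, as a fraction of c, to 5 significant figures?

Compose boost 2: (0.6993 + 0.3118)/(1 + 0.6993×0.3118) = 1.0111/1.218042 = 0.83010

u ≈ 0.83010c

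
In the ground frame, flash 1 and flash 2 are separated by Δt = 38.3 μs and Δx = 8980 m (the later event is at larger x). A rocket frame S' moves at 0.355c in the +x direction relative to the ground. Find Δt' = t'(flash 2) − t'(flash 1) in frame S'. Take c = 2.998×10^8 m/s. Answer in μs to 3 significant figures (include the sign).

Δt' ≈ 29.6 μs

γ = 1/√(1 − 0.355²) = 1.0697
Δt' = γ(Δt − vΔx/c²) = 1.0697 × (38.3 μs − 0.355×8980 m / (2.998×10^8 m/s))
= 1.0697 × (27.667 μs) = 29.6 μs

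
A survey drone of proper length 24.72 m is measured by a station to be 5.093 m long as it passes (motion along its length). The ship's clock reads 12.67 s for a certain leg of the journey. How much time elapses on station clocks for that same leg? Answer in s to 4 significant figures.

Length contraction ⇒ γ = L₀/L = 24.72/5.093 = 4.85372
Time dilation: Δt = γτ₀ = 4.85372 × 12.67 s = 61.50 s

Δt ≈ 61.50 s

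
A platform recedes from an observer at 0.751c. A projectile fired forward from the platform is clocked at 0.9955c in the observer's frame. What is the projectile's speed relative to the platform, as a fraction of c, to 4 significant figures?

u' ≈ 0.9688c

Inverse velocity addition: u' = (u − v)/(1 − uv/c²)
= (0.9955 − 0.751)/(1 − 0.9955×0.751) = 0.2445/0.252379 = 0.9688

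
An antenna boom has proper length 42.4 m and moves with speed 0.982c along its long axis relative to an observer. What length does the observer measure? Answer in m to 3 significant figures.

γ = 1/√(1 − 0.982²) = 5.2943
Length contraction: L = L₀/γ = 42.4/5.2943 = 8.01 m

L ≈ 8.01 m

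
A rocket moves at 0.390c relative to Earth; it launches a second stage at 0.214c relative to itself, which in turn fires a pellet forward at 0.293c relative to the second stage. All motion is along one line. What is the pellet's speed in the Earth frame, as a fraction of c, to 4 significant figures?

Compose boost 2: (0.214 + 0.390)/(1 + 0.214×0.390) = 0.6040/1.08346 = 0.557473
Compose boost 3: (0.293 + 0.557473)/(1 + 0.293×0.557473) = 0.850473/1.16334 = 0.7311

u ≈ 0.7311c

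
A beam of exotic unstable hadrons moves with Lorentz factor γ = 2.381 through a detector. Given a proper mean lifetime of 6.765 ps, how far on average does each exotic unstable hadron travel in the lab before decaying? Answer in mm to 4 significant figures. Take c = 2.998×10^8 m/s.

β = √(1 − 1/γ²) = √(1 − 1/2.381²) = 0.907528
Dilated lifetime: Δt = γτ₀ = 2.381 × 6.765 ps = 16.1075 ps
d = vΔt = 0.907528c × 16.1075 ps = 2.72077×10^8 m/s × 1.61075×10^-11 s = 4.382 mm

d ≈ 4.382 mm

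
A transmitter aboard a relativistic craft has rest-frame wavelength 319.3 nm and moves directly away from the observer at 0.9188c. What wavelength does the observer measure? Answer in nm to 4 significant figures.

Relativistic Doppler: λ_obs = λ_src √((1+β)/(1−β))
= 319.3 × √(1.91880/0.0812000) = 319.3 × 4.86113 = 1552 nm

λ_obs ≈ 1552 nm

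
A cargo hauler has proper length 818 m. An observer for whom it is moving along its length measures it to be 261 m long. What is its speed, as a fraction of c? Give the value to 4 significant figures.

γ = L₀/L = 818/261 = 3.13410
β = √(1 − 1/γ²) = 0.9477

β ≈ 0.9477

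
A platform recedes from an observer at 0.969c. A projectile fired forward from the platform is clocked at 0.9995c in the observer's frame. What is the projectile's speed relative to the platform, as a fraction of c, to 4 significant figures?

u' ≈ 0.9687c

Inverse velocity addition: u' = (u − v)/(1 − uv/c²)
= (0.9995 − 0.969)/(1 − 0.9995×0.969) = 0.03050/0.0314845 = 0.9687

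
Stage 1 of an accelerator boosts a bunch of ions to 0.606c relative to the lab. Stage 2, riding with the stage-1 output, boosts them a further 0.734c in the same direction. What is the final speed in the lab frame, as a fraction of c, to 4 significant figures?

u ≈ 0.9275c

Compose boost 2: (0.734 + 0.606)/(1 + 0.734×0.606) = 1.340/1.44480 = 0.9275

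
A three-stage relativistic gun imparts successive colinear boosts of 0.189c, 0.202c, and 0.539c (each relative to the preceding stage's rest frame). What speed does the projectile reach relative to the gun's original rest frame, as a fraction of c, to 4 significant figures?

Compose boost 2: (0.202 + 0.189)/(1 + 0.202×0.189) = 0.3910/1.03818 = 0.376621
Compose boost 3: (0.539 + 0.376621)/(1 + 0.539×0.376621) = 0.915621/1.20300 = 0.7611

u ≈ 0.7611c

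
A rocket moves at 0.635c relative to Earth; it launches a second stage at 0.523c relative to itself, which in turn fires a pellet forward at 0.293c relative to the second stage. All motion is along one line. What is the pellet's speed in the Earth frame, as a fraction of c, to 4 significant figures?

Compose boost 2: (0.523 + 0.635)/(1 + 0.523×0.635) = 1.158/1.33211 = 0.869301
Compose boost 3: (0.293 + 0.869301)/(1 + 0.293×0.869301) = 1.16230/1.25471 = 0.9264

u ≈ 0.9264c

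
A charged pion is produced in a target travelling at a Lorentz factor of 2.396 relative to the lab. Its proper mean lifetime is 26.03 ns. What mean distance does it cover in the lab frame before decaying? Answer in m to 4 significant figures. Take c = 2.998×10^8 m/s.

β = √(1 − 1/γ²) = √(1 − 1/2.396²) = 0.908740
Dilated lifetime: Δt = γτ₀ = 2.396 × 26.03 ns = 62.3679 ns
d = vΔt = 0.908740c × 62.3679 ns = 2.72440×10^8 m/s × 6.23679×10^-8 s = 16.99 m

d ≈ 16.99 m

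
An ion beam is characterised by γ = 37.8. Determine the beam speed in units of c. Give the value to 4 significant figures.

β ≈ 0.9997

β = √(1 − 1/γ²) = √(1 − 1/37.8²) = √(0.999300) = 0.9997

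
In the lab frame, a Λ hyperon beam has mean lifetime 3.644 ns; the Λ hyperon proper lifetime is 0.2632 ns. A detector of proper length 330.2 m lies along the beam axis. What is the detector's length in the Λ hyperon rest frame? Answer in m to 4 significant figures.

L ≈ 23.85 m

Time dilation ⇒ γ = Δt/τ₀ = 3.644/0.2632 = 13.8450
Length contraction: L = L₀/γ = 330.2/13.8450 = 23.85 m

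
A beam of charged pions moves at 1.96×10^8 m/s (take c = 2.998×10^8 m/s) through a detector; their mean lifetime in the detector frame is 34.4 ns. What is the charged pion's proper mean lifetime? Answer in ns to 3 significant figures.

β = v/c = 1.96×10^8 / 2.998×10^8 = 0.65377
γ = 1/√(1 − 0.65377²) = 1.3215
Proper time: τ₀ = Δt/γ = 34.4/1.3215 = 26.0 ns

τ₀ ≈ 26.0 ns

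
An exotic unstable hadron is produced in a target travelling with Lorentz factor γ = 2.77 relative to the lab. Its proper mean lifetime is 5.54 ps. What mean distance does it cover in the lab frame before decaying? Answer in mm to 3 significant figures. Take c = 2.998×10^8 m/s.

β = √(1 − 1/γ²) = √(1 − 1/2.77²) = 0.93256
Dilated lifetime: Δt = γτ₀ = 2.77 × 5.54 ps = 15.346 ps
d = vΔt = 0.93256c × 15.346 ps = 2.7958×10^8 m/s × 1.5346×10^-11 s = 4.29 mm

d ≈ 4.29 mm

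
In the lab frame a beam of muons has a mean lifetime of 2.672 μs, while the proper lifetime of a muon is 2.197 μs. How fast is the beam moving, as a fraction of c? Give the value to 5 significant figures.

γ = Δt/τ₀ = 2.672/2.197 = 1.216204
β = √(1 − 1/γ²) = √(1 − 1/1.216204²) = 0.56915

β ≈ 0.56915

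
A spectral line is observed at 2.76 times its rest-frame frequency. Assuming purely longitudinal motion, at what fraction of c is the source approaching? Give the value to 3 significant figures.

β ≈ 0.768

f_obs/f_src = √((1+β)/(1−β)) = 2.76  ⇒  (1+β)/(1−β) = 7.6176
β = |1 − D²|/(1 + D²) = |1 − 7.6176|/(1 + 7.6176) = 0.768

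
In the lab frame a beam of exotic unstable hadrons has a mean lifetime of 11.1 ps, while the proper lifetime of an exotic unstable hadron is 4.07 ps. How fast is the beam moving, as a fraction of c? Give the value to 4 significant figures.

β ≈ 0.9304

γ = Δt/τ₀ = 11.1/4.07 = 2.72727
β = √(1 − 1/γ²) = √(1 − 1/2.72727²) = 0.9304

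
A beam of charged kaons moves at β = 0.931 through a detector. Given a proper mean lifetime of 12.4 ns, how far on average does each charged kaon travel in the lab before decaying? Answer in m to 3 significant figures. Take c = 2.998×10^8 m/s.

d ≈ 9.48 m

γ = 1/√(1 − 0.931²) = 2.7396
Dilated lifetime: Δt = γτ₀ = 2.7396 × 12.4 ns = 33.971 ns
d = vΔt = 0.931c × 33.971 ns = 2.7911×10^8 m/s × 3.3971×10^-8 s = 9.48 m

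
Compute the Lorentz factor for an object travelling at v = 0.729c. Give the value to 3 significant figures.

γ ≈ 1.46

γ = 1/√(1 − β²) = 1/√(1 − 0.729²) = 1/√(0.46856) = 1.46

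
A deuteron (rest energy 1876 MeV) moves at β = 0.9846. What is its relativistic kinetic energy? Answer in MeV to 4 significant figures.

K ≈ 8855 MeV

γ = 1/√(1 − 0.9846²) = 5.72009
K = (γ − 1)m₀c² = (5.72009 − 1) × 1876 MeV = 4.72009 × 1876 MeV = 8855 MeV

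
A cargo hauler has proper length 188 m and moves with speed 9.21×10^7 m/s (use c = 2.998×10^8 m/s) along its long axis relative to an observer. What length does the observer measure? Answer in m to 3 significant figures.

β = v/c = 9.21×10^7 / 2.998×10^8 = 0.30720
γ = 1/√(1 − 0.30720²) = 1.0508
Length contraction: L = L₀/γ = 188/1.0508 = 179 m

L ≈ 179 m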